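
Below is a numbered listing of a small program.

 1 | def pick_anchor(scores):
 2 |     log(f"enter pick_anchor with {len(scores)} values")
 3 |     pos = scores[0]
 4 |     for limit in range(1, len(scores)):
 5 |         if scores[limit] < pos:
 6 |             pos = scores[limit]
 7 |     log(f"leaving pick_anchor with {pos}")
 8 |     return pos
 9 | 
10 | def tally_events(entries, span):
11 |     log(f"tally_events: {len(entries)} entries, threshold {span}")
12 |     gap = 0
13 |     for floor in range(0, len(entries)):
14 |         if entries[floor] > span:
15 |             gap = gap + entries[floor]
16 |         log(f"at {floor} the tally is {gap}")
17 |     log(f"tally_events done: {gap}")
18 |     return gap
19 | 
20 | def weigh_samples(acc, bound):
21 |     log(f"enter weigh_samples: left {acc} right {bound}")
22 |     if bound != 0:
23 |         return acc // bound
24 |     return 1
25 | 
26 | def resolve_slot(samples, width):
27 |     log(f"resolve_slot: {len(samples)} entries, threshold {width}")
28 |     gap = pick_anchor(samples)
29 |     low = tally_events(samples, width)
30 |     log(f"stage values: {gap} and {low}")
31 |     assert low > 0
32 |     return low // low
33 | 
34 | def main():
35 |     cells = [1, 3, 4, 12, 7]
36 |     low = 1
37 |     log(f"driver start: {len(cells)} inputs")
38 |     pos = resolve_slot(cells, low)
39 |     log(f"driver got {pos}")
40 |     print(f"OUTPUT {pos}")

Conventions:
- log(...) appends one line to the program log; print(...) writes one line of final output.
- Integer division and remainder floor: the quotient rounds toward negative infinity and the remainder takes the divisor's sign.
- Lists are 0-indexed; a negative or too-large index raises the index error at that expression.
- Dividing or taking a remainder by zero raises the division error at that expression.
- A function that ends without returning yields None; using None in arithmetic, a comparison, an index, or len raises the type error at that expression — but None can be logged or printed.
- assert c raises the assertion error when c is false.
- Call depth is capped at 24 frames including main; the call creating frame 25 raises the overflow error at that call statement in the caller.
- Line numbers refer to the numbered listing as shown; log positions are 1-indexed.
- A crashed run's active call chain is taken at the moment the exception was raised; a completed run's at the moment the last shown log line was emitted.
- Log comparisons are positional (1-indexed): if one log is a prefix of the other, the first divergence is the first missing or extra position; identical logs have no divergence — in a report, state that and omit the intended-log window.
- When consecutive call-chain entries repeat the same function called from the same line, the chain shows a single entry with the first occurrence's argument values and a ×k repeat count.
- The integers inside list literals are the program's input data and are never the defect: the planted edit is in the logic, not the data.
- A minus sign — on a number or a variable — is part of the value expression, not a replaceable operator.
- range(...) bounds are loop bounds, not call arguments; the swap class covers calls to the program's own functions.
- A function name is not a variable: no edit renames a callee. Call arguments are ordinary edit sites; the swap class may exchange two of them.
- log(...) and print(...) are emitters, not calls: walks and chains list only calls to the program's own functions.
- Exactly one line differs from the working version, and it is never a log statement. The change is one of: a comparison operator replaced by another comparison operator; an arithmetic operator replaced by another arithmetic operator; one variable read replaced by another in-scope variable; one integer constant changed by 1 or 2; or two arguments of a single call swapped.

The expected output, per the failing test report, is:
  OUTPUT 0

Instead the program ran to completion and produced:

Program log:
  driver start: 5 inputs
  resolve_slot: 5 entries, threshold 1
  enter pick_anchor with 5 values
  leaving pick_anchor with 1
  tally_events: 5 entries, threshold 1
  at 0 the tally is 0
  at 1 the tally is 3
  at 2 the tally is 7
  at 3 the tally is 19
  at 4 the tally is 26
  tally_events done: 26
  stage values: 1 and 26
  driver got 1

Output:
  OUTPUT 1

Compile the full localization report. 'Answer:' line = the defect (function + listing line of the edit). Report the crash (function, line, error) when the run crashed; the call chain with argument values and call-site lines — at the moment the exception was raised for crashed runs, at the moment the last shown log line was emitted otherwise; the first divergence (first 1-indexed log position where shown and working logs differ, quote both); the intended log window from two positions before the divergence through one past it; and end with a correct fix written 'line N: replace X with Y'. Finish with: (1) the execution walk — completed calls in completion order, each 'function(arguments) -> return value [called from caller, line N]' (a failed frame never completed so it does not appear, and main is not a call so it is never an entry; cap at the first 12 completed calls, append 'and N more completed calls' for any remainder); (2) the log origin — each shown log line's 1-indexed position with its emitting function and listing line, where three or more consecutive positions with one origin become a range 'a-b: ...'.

Answer: the defect is in resolve_slot at line 32.
Core observation: The log first diverges at position 13: the faulty run prints 'driver got 1' where the working version prints 'driver got 0'.
Call chain: main.
First divergence: position 13; shown 'driver got 1' vs intended 'driver got 0'.
Intended log window:
  11: tally_events done: 26
  12: stage values: 1 and 26
  13: driver got 0
Execution walk:
  pick_anchor([1, 3, 4, 12, 7]) -> 1  [called from resolve_slot, line 28]
  tally_events([1, 3, 4, 12, 7], 1) -> 26  [called from resolve_slot, line 29]
  resolve_slot([1, 3, 4, 12, 7], 1) -> 1  [called from main, line 38]
Origin of each log line:
  1: logged in main at line 37
  2: logged in resolve_slot at line 27
  3: logged in pick_anchor at line 2
  4: logged in pick_anchor at line 7
  5: logged in tally_events at line 11
  6-10: logged in tally_events at line 16
  11: logged in tally_events at line 17
  12: logged in resolve_slot at line 30
  13: logged in main at line 39
A correct fix: line 32: replace `low // low` with `gap // low`.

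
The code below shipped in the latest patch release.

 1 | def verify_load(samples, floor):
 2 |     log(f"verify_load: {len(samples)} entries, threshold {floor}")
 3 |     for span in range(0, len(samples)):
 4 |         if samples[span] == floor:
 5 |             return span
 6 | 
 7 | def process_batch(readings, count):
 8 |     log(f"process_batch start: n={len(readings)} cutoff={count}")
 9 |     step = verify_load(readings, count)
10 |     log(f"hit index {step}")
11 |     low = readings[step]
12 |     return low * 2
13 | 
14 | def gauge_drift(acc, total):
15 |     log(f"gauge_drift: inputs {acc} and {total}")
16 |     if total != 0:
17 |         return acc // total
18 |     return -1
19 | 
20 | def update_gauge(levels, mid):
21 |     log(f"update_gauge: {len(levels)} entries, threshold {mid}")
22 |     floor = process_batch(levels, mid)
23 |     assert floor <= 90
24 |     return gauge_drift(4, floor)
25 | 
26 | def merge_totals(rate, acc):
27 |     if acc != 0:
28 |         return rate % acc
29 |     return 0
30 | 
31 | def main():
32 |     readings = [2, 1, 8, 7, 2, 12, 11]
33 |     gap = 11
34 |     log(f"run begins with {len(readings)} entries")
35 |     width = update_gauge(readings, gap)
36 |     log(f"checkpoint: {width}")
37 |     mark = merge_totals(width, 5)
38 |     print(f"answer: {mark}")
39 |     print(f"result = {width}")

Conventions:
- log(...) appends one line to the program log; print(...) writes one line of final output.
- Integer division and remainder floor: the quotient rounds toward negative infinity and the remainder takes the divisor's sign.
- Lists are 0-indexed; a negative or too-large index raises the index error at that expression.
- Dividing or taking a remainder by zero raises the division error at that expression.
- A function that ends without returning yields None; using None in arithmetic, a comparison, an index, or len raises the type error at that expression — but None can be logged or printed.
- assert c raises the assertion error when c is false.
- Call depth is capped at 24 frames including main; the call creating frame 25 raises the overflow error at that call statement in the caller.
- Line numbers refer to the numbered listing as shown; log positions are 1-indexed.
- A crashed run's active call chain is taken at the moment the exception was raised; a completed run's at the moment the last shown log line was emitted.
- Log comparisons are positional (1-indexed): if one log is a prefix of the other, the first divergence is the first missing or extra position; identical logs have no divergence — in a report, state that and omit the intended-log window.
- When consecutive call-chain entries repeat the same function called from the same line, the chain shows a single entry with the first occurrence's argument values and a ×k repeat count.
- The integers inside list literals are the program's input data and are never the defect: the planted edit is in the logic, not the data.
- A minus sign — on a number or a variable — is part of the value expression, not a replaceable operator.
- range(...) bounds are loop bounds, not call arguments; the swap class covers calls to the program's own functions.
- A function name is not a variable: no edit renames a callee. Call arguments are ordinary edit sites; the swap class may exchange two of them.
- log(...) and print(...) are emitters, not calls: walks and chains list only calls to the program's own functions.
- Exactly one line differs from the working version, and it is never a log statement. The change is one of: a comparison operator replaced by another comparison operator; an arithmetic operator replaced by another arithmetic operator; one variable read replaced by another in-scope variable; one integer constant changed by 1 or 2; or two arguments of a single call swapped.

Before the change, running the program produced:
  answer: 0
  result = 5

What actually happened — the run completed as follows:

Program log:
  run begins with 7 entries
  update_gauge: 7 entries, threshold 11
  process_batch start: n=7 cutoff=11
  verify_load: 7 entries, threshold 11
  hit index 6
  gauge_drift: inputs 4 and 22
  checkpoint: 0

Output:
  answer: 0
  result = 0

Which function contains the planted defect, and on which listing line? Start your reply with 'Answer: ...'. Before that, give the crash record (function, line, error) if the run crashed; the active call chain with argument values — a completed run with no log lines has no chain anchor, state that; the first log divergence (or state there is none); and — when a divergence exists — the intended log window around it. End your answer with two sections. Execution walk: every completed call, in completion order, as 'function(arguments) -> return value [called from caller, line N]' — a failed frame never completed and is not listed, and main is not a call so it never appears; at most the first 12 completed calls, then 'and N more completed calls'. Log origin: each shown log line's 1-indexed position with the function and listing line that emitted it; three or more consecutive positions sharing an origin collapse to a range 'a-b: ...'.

Answer: the defect is in update_gauge at line 24.
Key observation: At log position 6 the runs split — shown 'gauge_drift: inputs 4 and 22', but the working version logs 'gauge_drift: inputs 22 and 4'.
Call chain: main.
First divergence: position 6 — the shown line 'gauge_drift: inputs 4 and 22' should read 'gauge_drift: inputs 22 and 4'.
Intended log window:
  4: verify_load: 7 entries, threshold 11
  5: hit index 6
  6: gauge_drift: inputs 22 and 4
  7: checkpoint: 5
Execution walk:
  verify_load([2, 1, 8, 7, 2, 12, 11], 11) -> 6  [called from process_batch, line 9]
  process_batch([2, 1, 8, 7, 2, 12, 11], 11) -> 22  [called from update_gauge, line 22]
  gauge_drift(4, 22) -> 0  [called from update_gauge, line 24]
  update_gauge([2, 1, 8, 7, 2, 12, 11], 11) -> 0  [called from main, line 35]
  merge_totals(0, 5) -> 0  [called from main, line 37]
Log line origins:
  1: emitted by main (line 34)
  2: emitted by update_gauge (line 21)
  3: emitted by process_batch (line 8)
  4: emitted by verify_load (line 2)
  5: emitted by process_batch (line 10)
  6: emitted by gauge_drift (line 15)
  7: emitted by main (line 36)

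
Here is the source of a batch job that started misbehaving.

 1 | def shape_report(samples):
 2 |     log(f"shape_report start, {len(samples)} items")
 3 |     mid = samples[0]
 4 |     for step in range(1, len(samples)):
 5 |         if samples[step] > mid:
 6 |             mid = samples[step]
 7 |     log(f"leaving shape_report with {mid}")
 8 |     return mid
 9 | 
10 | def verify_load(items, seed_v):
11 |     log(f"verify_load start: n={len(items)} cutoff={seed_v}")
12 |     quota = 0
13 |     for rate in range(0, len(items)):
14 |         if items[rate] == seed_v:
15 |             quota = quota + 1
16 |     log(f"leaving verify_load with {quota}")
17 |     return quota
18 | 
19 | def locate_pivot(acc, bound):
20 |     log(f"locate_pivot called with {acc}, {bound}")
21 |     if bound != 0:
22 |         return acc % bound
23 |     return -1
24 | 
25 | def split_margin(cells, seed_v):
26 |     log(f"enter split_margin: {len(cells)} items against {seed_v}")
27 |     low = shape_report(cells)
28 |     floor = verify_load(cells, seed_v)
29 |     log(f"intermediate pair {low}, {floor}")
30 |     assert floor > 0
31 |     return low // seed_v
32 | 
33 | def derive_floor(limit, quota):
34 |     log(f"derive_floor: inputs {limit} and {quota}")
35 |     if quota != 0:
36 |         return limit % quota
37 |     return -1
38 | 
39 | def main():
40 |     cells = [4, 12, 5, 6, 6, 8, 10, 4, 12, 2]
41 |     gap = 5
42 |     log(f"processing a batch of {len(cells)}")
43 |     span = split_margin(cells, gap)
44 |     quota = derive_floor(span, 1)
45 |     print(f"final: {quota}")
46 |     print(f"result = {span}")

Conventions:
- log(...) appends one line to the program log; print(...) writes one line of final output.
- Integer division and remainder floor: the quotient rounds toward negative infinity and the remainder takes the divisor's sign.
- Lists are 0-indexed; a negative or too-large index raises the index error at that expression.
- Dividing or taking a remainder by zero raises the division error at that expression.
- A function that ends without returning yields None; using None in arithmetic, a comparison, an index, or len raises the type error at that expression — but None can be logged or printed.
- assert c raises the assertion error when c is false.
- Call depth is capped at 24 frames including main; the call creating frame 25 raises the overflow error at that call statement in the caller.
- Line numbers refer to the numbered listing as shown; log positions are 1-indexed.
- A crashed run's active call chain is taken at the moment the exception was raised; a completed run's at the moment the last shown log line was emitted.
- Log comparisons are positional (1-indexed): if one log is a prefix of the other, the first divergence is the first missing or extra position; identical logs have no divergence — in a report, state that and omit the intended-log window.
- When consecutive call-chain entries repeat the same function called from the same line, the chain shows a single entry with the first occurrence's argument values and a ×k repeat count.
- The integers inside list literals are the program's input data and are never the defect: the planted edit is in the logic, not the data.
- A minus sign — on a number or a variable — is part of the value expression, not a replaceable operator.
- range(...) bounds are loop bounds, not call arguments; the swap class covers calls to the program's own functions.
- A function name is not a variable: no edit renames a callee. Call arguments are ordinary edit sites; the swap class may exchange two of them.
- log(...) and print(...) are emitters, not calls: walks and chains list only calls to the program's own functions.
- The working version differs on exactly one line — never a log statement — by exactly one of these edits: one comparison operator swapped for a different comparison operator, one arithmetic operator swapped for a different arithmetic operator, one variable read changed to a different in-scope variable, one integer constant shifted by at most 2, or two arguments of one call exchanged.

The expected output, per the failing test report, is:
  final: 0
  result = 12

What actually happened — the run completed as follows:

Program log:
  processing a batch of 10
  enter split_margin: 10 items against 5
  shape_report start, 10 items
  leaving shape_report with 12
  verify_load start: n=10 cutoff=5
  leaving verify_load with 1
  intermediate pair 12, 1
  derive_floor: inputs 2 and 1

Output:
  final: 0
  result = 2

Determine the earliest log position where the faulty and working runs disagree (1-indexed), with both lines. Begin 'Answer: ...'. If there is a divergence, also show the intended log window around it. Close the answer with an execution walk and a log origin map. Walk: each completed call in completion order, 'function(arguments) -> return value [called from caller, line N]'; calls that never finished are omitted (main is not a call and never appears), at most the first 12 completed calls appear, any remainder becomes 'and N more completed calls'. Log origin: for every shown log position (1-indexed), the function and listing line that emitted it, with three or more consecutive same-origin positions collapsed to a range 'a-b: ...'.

Answer: at position 8 the run shows 'derive_floor: inputs 2 and 1' where the working version logs 'derive_floor: inputs 12 and 1'.
Intended log window:
  6: leaving verify_load with 1
  7: intermediate pair 12, 1
  8: derive_floor: inputs 12 and 1
Execution walk:
  shape_report([4, 12, 5, 6, 6, 8, 10, 4, 12, 2]) -> 12  [called from split_margin, line 27]
  verify_load([4, 12, 5, 6, 6, 8, 10, 4, 12, 2], 5) -> 1  [called from split_margin, line 28]
  split_margin([4, 12, 5, 6, 6, 8, 10, 4, 12, 2], 5) -> 2  [called from main, line 43]
  derive_floor(2, 1) -> 0  [called from main, line 44]
Log line origins:
  1 — main, line 42
  2 — split_margin, line 26
  3 — shape_report, line 2
  4 — shape_report, line 7
  5 — verify_load, line 11
  6 — verify_load, line 16
  7 — split_margin, line 29
  8 — derive_floor, line 34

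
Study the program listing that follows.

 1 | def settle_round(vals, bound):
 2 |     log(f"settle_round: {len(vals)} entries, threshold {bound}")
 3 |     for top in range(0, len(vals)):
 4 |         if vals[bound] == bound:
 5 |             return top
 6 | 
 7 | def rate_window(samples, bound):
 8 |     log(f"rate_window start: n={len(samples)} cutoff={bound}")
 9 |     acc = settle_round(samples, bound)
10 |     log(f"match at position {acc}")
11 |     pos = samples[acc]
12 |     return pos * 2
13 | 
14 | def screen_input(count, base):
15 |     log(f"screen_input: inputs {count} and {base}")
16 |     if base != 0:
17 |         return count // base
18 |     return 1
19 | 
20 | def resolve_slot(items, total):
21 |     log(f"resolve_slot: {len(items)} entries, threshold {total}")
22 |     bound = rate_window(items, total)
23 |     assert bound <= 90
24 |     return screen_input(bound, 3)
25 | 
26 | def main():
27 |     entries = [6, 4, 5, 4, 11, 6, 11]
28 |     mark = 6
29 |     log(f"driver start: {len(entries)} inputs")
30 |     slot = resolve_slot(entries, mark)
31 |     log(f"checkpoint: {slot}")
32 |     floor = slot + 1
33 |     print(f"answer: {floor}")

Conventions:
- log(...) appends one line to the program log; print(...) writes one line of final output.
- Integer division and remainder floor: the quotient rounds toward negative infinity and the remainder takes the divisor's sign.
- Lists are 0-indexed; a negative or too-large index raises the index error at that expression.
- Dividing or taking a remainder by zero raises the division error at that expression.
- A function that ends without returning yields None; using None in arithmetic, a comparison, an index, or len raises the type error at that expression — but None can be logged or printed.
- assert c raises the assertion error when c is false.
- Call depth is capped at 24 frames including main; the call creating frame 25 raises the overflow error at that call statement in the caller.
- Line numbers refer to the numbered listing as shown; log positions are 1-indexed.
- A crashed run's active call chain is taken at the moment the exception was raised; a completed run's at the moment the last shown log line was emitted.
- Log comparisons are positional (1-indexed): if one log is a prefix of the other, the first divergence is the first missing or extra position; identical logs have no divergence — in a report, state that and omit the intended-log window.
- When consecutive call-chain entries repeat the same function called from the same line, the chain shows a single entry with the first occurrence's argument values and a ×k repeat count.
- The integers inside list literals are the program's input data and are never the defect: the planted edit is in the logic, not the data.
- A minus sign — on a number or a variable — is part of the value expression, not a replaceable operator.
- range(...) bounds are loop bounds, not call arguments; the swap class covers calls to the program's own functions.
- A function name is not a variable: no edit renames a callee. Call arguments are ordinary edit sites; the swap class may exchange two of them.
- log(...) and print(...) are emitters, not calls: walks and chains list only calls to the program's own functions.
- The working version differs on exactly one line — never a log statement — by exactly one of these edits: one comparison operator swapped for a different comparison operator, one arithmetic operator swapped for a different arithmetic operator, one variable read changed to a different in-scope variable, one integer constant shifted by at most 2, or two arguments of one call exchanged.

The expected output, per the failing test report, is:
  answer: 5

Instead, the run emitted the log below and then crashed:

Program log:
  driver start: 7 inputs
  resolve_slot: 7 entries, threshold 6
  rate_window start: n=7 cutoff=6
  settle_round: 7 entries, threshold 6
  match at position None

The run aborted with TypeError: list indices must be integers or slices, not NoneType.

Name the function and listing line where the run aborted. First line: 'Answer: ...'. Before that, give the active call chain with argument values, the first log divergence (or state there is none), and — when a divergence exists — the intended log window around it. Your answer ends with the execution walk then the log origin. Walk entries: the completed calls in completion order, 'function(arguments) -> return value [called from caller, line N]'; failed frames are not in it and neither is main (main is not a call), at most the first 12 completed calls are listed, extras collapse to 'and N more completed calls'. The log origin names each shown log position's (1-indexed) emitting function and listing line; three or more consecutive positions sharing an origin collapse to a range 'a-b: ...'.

Answer: the error was raised in rate_window, line 11.
Key observation: Position 5 is the first bad log line: 'match at position None' should read 'match at position 0'.
Call chain: main -> resolve_slot([6, 4, 5, 4, 11, 6, 11], 6) (called at line 30) -> rate_window([6, 4, 5, 4, 11, 6, 11], 6) (called at line 22).
First divergence: at position 5 the run shows 'match at position None' where the working version logs 'match at position 0'.
Intended log window:
  3: rate_window start: n=7 cutoff=6
  4: settle_round: 7 entries, threshold 6
  5: match at position 0
  6: screen_input: inputs 12 and 3
Execution walk:
  settle_round([6, 4, 5, 4, 11, 6, 11], 6) -> None  [called from rate_window, line 9]
Log origins:
  1 — main, line 29
  2 — resolve_slot, line 21
  3 — rate_window, line 8
  4 — settle_round, line 2
  5 — rate_window, line 10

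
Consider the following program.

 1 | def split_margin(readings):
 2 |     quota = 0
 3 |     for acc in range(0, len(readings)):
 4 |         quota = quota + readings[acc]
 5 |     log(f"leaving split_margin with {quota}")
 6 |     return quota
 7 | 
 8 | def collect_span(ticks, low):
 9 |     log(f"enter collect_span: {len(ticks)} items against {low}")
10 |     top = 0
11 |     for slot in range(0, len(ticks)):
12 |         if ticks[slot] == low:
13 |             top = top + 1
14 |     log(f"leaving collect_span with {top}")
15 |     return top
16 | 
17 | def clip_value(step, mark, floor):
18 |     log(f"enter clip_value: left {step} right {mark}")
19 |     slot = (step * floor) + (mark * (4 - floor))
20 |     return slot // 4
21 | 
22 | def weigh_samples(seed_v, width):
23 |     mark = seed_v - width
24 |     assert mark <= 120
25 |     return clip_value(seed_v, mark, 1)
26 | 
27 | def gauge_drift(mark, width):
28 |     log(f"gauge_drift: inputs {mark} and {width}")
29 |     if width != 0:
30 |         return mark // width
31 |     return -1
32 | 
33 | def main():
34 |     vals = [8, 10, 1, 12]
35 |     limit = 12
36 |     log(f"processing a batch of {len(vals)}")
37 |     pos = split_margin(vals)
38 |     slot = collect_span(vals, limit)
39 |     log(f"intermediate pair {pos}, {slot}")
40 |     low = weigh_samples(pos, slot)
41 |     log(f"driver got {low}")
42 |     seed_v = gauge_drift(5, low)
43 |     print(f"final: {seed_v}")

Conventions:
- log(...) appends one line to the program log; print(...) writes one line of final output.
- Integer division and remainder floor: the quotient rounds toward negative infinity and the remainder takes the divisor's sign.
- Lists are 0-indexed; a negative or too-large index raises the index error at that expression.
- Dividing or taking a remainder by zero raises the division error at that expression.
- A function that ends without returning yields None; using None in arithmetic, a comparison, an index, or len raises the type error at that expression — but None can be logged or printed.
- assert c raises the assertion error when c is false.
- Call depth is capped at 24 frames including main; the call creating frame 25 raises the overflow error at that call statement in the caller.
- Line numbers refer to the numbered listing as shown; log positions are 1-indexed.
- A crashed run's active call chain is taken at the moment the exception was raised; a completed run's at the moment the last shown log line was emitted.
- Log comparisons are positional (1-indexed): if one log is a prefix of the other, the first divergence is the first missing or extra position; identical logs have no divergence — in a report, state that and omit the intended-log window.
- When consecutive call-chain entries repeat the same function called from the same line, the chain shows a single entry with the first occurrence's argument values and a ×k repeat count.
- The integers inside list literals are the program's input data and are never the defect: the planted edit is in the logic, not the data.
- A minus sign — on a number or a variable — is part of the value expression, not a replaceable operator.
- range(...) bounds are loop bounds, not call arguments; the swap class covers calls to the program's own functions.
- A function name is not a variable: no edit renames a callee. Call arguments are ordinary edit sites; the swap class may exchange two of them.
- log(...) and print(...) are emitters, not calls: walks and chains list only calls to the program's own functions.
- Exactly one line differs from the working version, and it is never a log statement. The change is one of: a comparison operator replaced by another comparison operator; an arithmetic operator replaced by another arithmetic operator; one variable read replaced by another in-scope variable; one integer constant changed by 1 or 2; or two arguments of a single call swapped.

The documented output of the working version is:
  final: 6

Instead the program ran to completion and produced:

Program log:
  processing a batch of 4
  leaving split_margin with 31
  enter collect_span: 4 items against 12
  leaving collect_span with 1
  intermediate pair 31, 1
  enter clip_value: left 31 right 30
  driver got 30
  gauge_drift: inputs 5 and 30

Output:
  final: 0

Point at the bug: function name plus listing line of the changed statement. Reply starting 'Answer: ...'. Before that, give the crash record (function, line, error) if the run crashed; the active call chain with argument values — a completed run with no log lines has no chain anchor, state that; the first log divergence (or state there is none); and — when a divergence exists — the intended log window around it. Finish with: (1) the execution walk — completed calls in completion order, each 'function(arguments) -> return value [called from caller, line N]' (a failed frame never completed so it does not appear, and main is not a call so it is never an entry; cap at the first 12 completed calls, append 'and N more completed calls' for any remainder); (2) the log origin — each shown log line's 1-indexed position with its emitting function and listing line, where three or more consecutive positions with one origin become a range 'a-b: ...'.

Answer: the defect is in main at line 42.
Key observation: The earliest visible damage is log position 8 — 'gauge_drift: inputs 5 and 30' rather than the intended 'gauge_drift: inputs 30 and 5'.
Call chain: main -> gauge_drift(5, 30) (called at line 42).
First divergence: position 8 — the shown line 'gauge_drift: inputs 5 and 30' should read 'gauge_drift: inputs 30 and 5'.
Intended log window:
  6: enter clip_value: left 31 right 30
  7: driver got 30
  8: gauge_drift: inputs 30 and 5
Execution walk:
  split_margin([8, 10, 1, 12]) -> 31  [called from main, line 37]
  collect_span([8, 10, 1, 12], 12) -> 1  [called from main, line 38]
  clip_value(31, 30, 1) -> 30  [called from weigh_samples, line 25]
  weigh_samples(31, 1) -> 30  [called from main, line 40]
  gauge_drift(5, 30) -> 0  [called from main, line 42]
Origin of each log line:
  1 — main, line 36
  2 — split_margin, line 5
  3 — collect_span, line 9
  4 — collect_span, line 14
  5 — main, line 39
  6 — clip_value, line 18
  7 — main, line 41
  8 — gauge_drift, line 28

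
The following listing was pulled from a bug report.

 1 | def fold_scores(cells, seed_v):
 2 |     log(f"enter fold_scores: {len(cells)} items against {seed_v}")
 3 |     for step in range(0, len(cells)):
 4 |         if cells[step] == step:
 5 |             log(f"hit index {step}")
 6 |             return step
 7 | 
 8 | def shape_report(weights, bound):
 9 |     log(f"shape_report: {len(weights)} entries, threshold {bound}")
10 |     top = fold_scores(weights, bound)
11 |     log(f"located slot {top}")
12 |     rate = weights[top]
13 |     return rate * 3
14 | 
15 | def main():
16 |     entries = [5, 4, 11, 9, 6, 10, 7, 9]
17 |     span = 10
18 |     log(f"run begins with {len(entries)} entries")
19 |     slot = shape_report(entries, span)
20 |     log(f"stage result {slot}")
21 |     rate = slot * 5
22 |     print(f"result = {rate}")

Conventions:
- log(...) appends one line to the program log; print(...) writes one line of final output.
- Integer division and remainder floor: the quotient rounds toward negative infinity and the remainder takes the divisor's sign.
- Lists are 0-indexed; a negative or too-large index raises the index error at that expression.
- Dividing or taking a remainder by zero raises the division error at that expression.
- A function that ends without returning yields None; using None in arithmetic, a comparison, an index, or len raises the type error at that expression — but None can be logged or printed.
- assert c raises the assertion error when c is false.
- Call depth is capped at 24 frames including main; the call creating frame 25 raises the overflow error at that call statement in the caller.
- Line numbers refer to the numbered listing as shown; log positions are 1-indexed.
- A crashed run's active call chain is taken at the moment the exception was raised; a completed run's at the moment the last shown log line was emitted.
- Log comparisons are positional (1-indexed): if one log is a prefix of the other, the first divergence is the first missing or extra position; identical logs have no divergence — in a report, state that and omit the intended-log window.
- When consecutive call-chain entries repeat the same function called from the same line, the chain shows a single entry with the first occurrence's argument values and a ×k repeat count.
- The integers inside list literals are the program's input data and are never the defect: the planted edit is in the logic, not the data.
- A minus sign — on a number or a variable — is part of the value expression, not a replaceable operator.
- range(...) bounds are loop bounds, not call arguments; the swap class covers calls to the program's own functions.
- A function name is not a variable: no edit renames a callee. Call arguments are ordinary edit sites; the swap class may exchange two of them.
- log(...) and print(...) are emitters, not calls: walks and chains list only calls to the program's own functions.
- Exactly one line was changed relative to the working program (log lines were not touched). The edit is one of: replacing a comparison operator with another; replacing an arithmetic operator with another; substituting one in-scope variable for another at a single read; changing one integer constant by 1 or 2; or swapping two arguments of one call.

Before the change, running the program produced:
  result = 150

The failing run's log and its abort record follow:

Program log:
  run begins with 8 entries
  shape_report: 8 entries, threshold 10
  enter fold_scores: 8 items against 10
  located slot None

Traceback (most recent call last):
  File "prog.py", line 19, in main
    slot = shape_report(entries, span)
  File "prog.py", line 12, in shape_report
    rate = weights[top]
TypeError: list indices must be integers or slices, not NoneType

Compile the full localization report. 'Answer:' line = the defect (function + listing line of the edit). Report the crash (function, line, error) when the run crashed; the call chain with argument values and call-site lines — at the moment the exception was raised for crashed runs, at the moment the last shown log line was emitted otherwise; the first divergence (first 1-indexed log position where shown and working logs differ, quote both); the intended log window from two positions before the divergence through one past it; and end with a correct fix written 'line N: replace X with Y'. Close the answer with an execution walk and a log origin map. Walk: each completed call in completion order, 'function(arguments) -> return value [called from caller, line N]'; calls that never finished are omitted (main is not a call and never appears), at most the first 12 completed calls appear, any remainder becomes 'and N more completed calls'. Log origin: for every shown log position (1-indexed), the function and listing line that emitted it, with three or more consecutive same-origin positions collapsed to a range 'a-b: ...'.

Answer: the defect is in fold_scores at line 4.
Core observation: Log line 4 is where behavior first shows: 'located slot None' appears instead of 'hit index 5'.
Crash: shape_report, line 12, TypeError.
Call chain: main -> shape_report([5, 4, 11, 9, 6, 10, 7, 9], 10) (called at line 19).
First divergence: position 4 — shown 'located slot None', intended 'hit index 5'.
Intended log window:
  2: shape_report: 8 entries, threshold 10
  3: enter fold_scores: 8 items against 10
  4: hit index 5
  5: located slot 5
Execution walk:
  fold_scores([5, 4, 11, 9, 6, 10, 7, 9], 10) -> None  [called from shape_report, line 10]
Origin of each log line:
  1: from main, line 18
  2: from shape_report, line 9
  3: from fold_scores, line 2
  4: from shape_report, line 11
A correct fix: line 4: replace `cells[step] == step` with `cells[step] == seed_v`.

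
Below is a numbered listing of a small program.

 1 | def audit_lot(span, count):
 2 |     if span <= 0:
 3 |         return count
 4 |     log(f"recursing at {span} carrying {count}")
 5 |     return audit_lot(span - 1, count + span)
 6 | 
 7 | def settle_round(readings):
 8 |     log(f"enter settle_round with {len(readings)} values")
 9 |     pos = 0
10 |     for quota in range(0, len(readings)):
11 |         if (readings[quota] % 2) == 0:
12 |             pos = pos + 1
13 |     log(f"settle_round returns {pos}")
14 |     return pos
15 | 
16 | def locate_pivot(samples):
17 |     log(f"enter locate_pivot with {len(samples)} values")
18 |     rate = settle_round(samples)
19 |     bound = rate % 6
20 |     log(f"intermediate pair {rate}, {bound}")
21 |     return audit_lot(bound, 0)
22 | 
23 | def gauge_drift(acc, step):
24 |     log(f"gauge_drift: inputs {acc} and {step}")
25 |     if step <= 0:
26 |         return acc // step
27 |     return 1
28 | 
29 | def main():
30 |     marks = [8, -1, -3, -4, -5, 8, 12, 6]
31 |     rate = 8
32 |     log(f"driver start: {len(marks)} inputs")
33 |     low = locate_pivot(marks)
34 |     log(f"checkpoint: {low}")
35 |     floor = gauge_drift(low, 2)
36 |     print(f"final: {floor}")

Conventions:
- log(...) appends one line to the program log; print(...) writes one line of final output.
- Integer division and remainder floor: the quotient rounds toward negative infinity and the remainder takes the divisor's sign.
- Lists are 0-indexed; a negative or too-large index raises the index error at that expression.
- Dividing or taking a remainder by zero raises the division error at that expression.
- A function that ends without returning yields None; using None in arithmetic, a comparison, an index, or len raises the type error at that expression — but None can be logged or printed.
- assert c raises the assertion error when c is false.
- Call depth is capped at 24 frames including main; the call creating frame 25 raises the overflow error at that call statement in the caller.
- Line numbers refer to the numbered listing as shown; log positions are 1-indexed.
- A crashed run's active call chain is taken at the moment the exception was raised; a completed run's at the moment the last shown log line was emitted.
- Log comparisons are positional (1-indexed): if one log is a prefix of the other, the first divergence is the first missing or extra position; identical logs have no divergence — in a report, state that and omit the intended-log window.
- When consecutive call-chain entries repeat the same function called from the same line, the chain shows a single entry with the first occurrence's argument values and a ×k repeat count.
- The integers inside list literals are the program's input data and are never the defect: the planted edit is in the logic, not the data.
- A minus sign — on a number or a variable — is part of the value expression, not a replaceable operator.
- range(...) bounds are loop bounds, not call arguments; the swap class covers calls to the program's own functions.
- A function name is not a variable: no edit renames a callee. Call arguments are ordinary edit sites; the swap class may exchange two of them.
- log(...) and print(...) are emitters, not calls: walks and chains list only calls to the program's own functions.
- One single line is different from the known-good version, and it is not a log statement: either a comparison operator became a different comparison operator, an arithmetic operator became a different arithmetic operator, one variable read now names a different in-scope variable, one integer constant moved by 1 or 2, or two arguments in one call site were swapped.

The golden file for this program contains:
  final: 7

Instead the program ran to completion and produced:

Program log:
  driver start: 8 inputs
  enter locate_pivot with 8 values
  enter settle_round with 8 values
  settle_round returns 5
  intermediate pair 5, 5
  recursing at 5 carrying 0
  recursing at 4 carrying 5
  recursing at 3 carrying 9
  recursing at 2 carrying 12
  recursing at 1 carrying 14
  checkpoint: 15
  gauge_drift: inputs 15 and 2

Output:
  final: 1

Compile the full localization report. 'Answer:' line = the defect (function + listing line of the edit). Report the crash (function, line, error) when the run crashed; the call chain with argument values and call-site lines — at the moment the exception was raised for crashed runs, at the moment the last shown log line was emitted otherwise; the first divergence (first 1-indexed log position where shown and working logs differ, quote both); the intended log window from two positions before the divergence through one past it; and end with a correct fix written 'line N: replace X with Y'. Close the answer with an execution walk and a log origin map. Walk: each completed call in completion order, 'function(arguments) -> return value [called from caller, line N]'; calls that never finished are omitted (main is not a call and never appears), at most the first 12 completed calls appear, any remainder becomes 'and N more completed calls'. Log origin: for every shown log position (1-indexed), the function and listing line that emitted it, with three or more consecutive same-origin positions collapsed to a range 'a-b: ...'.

Answer: the defect is in gauge_drift at line 25.
Key observation: No log line changed; the fault shows up purely in the output.
Call chain: main -> gauge_drift(15, 2) (called at line 35).
First divergence: none (the log streams are identical).
Execution walk:
  settle_round([8, -1, -3, -4, -5, 8, 12, 6]) -> 5  [called from locate_pivot, line 18]
  audit_lot(0, 15) -> 15  [called from audit_lot, line 5]
  audit_lot(1, 14) -> 15  [called from audit_lot, line 5]
  audit_lot(2, 12) -> 15  [called from audit_lot, line 5]
  audit_lot(3, 9) -> 15  [called from audit_lot, line 5]
  audit_lot(4, 5) -> 15  [called from audit_lot, line 5]
  audit_lot(5, 0) -> 15  [called from locate_pivot, line 21]
  locate_pivot([8, -1, -3, -4, -5, 8, 12, 6]) -> 15  [called from main, line 33]
  gauge_drift(15, 2) -> 1  [called from main, line 35]
Origin of each log line:
  1: logged in main at line 32
  2: logged in locate_pivot at line 17
  3: logged in settle_round at line 8
  4: logged in settle_round at line 13
  5: logged in locate_pivot at line 20
  6-10: logged in audit_lot at line 4
  11: logged in main at line 34
  12: logged in gauge_drift at line 24
A correct fix: line 25: replace `<=` with `!=`.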